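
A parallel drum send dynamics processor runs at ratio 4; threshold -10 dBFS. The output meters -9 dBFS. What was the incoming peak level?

-6 dBFS

The compressed level sits -9 − (-10) = 1 dB over threshold.
Undo the ratio: input overshoot = 1 × 4 = 4 dB, giving input = -6 dBFS.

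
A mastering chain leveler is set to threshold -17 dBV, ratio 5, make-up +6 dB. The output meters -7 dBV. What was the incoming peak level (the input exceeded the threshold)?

Stripping the +6 dB make-up gives -13 dBV at the gain stage.
That's 4 dB above the -17 dBV threshold.
Input overshoot = R × output overshoot = 20 dB → input = -17 + 20 = 3 dBV.

3 dBV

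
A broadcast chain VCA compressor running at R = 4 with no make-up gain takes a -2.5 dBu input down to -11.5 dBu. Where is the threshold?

Gain reduction = -2.5 − (-11.5) = 9 dB; output overshoot = GR / (R − 1) = 9 / 3 = 3 dB.
Threshold = output − output overshoot = -11.5 − 3 = -14.5 dBu.

-14.5 dBu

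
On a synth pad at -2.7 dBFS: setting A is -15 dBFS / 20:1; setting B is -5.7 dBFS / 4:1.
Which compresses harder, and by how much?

A: 12.3 dB over, compressed to 0.615 dB over, so 11.685 dB of GR.
B: 3 dB over, compressed to 0.75 dB over, so 2.25 dB of GR.
A reduces 9.435 dB more.

A, by 9.435 dB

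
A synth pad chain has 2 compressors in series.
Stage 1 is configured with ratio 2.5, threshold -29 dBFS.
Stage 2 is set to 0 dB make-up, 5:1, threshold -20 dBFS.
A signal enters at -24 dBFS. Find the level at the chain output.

-27 dBFS

Stage 1: -24 dBFS is 5 dB over -29 dBFS; at 2.5:1 that becomes 2 dB over, giving -27 dBFS.
Stage 2: -27 dBFS ≤ -20 dBFS, so stage 2 doesn't engage; output -27 dBFS.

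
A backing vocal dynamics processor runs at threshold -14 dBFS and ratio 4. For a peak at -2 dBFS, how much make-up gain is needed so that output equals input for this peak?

9 dB

The peak compresses to -14 + 12/4 = -11 dBFS.
To reach -2 dBFS requires -2 − (-11) = 9 dB of make-up.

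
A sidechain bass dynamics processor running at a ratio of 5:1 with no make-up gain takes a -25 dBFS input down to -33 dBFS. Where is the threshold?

Input is 10 dB above T (since output overshoot × R = input overshoot: (-33 − T)·5 = -25 − T gives T = -35 dBFS).
Check: -35 + (-25 − (-35))/5 = -35 + 2 = -33 dBFS. ✓

-35 dBFS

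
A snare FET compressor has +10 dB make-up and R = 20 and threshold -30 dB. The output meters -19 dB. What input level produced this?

-10 dB

Before make-up, the level was -19 − 10 = -29 dB.
That's 1 dB above the -30 dB threshold.
Undo the ratio: input overshoot = 1 × 20 = 20 dB, giving input = -10 dB.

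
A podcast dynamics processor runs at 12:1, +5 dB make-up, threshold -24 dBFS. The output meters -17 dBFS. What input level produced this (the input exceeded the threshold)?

Before make-up, the level was -17 − 5 = -22 dBFS.
The compressed level sits -22 − (-24) = 2 dB over threshold.
Input overshoot = R × output overshoot = 24 dB → input = -24 + 24 = 0 dBFS.

0 dBFS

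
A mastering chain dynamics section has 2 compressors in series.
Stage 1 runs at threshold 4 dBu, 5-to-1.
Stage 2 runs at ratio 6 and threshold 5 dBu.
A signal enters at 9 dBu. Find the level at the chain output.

Stage 1: overshoot 5 dB → 5/5 = 1 dB → 5 dBu.
Stage 2: 5 dBu is at or below the 5 dBu threshold — no compression; output 5 dBu.

5 dBu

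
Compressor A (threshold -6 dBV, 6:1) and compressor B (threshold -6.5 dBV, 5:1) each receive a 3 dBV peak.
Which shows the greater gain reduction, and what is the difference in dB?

B, by 0.1 dB

A: 9 dB over, compressed to 1.5 dB over, so 7.5 dB of GR.
B: 9.5 dB over, compressed to 1.9 dB over, so 7.6 dB of GR.
Difference: 0.1 dB in favour of B.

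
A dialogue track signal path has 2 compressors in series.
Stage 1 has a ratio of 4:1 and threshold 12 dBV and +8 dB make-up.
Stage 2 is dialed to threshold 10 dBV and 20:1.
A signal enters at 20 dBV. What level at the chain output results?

10.6 dBV

Stage 1: 8 dB above 12 dBV, reduced 4:1 to 2 dB above → 14 dBV; +8 dB make-up → 22 dBV.
Stage 2: 12 dB above 10 dBV, reduced 20:1 to 0.6 dB above → 10.6 dBV.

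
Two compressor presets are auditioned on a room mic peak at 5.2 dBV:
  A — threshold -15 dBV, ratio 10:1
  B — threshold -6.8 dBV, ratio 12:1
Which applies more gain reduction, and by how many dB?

A: 20.2 dB over, compressed to 2.02 dB over, so 18.18 dB of GR.
B: 12 dB over, compressed to 1 dB over, so 11 dB of GR.
Difference: 7.18 dB in favour of A.

A, by 7.18 dB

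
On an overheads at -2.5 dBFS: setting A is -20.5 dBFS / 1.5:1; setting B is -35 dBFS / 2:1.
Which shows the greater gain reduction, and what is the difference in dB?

A: overshoot 18 dB → output overshoot 12 dB → GR 6 dB.
B: overshoot 32.5 dB → output overshoot 16.25 dB → GR 16.25 dB.
Difference: 10.25 dB in favour of B.

B, by 10.25 dB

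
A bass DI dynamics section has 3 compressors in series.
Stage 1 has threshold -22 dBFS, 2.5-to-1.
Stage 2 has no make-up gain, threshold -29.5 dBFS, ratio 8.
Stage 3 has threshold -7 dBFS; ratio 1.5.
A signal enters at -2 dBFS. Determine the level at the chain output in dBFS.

-27.5625 dBFS

Stage 1: 20 dB above -22 dBFS, reduced 2.5:1 to 8 dB above → -14 dBFS.
Stage 2: -14 dBFS is 15.5 dB over -29.5 dBFS; at 8:1 that becomes 1.9375 dB over, giving -27.5625 dBFS.
Stage 3: -27.5625 dBFS is at or below the -7 dBFS threshold — no compression; output -27.5625 dBFS.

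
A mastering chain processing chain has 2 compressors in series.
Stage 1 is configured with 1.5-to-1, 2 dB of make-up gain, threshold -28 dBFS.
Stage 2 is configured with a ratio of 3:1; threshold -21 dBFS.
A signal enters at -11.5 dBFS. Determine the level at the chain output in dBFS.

-19 dBFS

Stage 1: -11.5 dBFS is 16.5 dB over -28 dBFS; at 1.5:1 that becomes 11 dB over, giving -17 dBFS; +2 dB make-up → -15 dBFS.
Stage 2: overshoot 6 dB → 6/3 = 2 dB → -19 dBFS.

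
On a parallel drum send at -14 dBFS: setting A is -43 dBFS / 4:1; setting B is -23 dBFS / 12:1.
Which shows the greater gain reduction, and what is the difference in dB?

A: overshoot 29 dB → output overshoot 7.25 dB → GR 21.75 dB.
B: overshoot 9 dB → output overshoot 0.75 dB → GR 8.25 dB.
A applies 13.5 dB more gain reduction.

A, by 13.5 dB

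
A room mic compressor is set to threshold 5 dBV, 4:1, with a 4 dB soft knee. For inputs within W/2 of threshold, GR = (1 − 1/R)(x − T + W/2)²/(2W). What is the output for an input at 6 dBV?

x − T + W/2 = 6 − 5 + 2 = 3.
GR = (1 − 1/4) × 3² / 8 = 0.75 × 9 / 8 = 0.84375 dB.
Output = 6 − 0.84375 = 5.15625 dBV.

5.15625 dBV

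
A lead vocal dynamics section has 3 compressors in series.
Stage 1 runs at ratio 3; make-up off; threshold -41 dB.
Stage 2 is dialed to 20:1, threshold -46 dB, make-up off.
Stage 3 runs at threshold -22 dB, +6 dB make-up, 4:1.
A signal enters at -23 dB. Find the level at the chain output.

-39.45 dB

Stage 1: 18 dB above -41 dB, reduced 3:1 to 6 dB above → -35 dB.
Stage 2: -35 dB is 11 dB over -46 dB; at 20:1 that becomes 0.55 dB over, giving -45.45 dB.
Stage 3: below threshold (-45.45 ≤ -22); passes unchanged; make-up brings it to -39.45 dB.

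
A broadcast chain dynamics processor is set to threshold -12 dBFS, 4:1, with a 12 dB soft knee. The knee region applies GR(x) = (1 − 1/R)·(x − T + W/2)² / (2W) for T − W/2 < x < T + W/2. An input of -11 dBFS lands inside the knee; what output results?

x − T + W/2 = -11 − (-12) + 6 = 7.
GR = (1 − 1/4) × 7² / 24 = 0.75 × 49 / 24 = 1.53125 dB.
Output = -11 − 1.53125 = -12.53125 dBFS.

-12.53125 dBFS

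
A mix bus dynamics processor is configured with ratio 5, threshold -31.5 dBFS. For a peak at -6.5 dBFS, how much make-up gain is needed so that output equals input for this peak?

The peak compresses to -31.5 + 25/5 = -26.5 dBFS.
To reach -6.5 dBFS requires -6.5 − (-26.5) = 20 dB of make-up.

20 dB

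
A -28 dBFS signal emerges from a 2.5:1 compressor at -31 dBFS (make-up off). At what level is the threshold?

Input is 5 dB above T (since output overshoot × R = input overshoot: (-31 − T)·2.5 = -28 − T gives T = -33 dBFS).
Check: -33 + (-28 − (-33))/2.5 = -33 + 2 = -31 dBFS. ✓

-33 dBFS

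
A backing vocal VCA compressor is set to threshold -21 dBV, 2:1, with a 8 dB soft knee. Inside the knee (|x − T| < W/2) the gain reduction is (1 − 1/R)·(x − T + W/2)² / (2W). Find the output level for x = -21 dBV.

x − T + W/2 = -21 − (-21) + 4 = 4.
GR = (1 − 1/2) × 4² / 16 = 0.5 × 16 / 16 = 0.5 dB.
Output = -21 − 0.5 = -21.5 dBV.

-21.5 dBV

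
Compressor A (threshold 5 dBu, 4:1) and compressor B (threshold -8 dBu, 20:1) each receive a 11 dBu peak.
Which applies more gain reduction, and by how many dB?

A: GR = 6 − 6/4 = 4.5 dB.
B: GR = 19 − 19/20 = 18.05 dB.
B reduces 13.55 dB more.

B, by 13.55 dB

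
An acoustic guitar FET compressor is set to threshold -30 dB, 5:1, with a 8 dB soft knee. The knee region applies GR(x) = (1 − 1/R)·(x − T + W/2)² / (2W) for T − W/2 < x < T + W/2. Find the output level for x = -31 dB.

-31.45 dB

x − T + W/2 = -31 − (-30) + 4 = 3.
GR = (1 − 1/5) × 3² / 16 = 0.8 × 9 / 16 = 0.45 dB.
Output = -31 − 0.45 = -31.45 dB.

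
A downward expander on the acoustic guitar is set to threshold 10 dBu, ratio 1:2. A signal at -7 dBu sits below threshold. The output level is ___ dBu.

The input is 17 dB below the 10 dBu threshold.
A 1:2 expander multiplies undershoot by 2: 17 × 2 = 34 dB below threshold.
Output = 10 − 34 = -24 dBu.

-24 dBu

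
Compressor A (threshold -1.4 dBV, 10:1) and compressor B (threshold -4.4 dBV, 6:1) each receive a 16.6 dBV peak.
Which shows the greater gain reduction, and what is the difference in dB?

B, by 1.3 dB

A: GR = 18 − 18/10 = 16.2 dB.
B: GR = 21 − 21/6 = 17.5 dB.
B reduces 1.3 dB more.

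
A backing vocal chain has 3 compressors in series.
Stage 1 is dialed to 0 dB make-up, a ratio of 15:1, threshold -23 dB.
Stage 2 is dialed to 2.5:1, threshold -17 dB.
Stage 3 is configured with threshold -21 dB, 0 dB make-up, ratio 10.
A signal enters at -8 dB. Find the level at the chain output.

Stage 1: overshoot 15 dB → 15/15 = 1 dB → -22 dB.
Stage 2: -22 dB is at or below the -17 dB threshold — no compression; output -22 dB.
Stage 3: -22 dB is at or below the -21 dB threshold — no compression; output -22 dB.

-22 dB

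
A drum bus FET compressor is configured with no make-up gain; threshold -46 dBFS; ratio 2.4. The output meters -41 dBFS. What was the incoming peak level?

-34 dBFS

The compressed level sits -41 − (-46) = 5 dB over threshold.
Undo the ratio: input overshoot = 5 × 2.4 = 12 dB, giving input = -34 dBFS.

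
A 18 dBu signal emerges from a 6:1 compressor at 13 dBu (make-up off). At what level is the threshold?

12 dBu

Input is 6 dB above T (since output overshoot × R = input overshoot: (13 − T)·6 = 18 − T gives T = 12 dBu).
Check: 12 + (18 − 12)/6 = 12 + 1 = 13 dBu. ✓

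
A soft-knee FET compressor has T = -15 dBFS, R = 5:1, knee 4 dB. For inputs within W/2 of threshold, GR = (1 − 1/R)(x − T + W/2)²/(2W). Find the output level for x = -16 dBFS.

x − T + W/2 = -16 − (-15) + 2 = 1.
GR = (1 − 1/5) × 1² / 8 = 0.8 × 1 / 8 = 0.1 dB.
Output = -16 − 0.1 = -16.1 dBFS.

-16.1 dBFS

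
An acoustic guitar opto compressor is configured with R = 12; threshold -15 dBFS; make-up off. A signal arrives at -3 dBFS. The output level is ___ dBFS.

The input is 12 dB above the -15 dBFS threshold.
The 12 dB excess becomes 1 dB after 12:1 reduction.
So the level is -15 + 1 = -14 dBFS.

-14 dBFS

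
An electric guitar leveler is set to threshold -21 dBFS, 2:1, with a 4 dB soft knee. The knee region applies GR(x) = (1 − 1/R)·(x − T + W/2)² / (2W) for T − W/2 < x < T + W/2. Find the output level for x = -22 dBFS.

x − T + W/2 = -22 − (-21) + 2 = 1.
GR = (1 − 1/2) × 1² / 8 = 0.5 × 1 / 8 = 0.0625 dB.
Output = -22 − 0.0625 = -22.0625 dBFS.

-22.0625 dBFS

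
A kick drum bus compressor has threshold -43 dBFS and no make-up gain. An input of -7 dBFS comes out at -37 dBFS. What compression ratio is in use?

6:1

Input overshoot = -7 − (-43) = 36 dB; output overshoot = -37 − (-43) = 6 dB.
Ratio = 36 / 6 = 6.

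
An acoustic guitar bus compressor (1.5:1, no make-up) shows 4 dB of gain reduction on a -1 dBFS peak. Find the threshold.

-13 dBFS

Input is 12 dB above T (since output overshoot × R = input overshoot: (-5 − T)·1.5 = -1 − T gives T = -13 dBFS).
Check: -13 + (-1 − (-13))/1.5 = -13 + 8 = -5 dBFS. ✓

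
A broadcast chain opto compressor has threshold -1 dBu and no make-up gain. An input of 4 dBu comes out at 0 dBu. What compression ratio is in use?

Input overshoot = 4 − (-1) = 5 dB; output overshoot = 0 − (-1) = 1 dB.
Ratio = 5 / 1 = 5.

5:1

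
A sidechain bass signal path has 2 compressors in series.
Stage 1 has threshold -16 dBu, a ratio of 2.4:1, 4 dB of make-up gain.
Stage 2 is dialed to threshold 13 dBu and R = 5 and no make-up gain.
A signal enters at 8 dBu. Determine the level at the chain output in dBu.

Stage 1: 24 dB above -16 dBu, reduced 2.4:1 to 10 dB above → -6 dBu; +4 dB make-up → -2 dBu.
Stage 2: -2 dBu is at or below the 13 dBu threshold — no compression; output -2 dBu.

-2 dBu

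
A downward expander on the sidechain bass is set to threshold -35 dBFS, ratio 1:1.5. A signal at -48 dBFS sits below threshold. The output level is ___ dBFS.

Undershoot = (-35) − (-48) = 13 dB.
At 1:1.5, that expands to 19.5 dB under threshold.
Output = -35 − 19.5 = -54.5 dBFS.

-54.5 dBFS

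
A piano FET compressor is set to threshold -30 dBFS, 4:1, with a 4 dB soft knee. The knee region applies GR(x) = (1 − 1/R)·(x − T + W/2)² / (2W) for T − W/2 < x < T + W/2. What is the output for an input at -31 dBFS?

-31.09375 dBFS

x − T + W/2 = -31 − (-30) + 2 = 1.
GR = (1 − 1/4) × 1² / 8 = 0.75 × 1 / 8 = 0.09375 dB.
Output = -31 − 0.09375 = -31.09375 dBFS.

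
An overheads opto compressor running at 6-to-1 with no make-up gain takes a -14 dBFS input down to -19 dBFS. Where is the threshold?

-20 dBFS

Input is 6 dB above T (since output overshoot × R = input overshoot: (-19 − T)·6 = -14 − T gives T = -20 dBFS).
Check: -20 + (-14 − (-20))/6 = -20 + 1 = -19 dBFS. ✓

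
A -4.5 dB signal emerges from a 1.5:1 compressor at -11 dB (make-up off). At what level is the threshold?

-24 dB

Let T be the threshold. Output overshoot = (input overshoot)/R, so -11 − T = (-4.5 − T)/1.5.
1.5·(-11 − T) = -4.5 − T → 0.5·T = -16.5 − (-4.5) = -12.
T = -12/0.5 = -24 dB.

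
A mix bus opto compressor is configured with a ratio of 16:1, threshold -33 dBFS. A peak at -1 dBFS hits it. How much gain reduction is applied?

30 dB

-1 dBFS exceeds the threshold by 32 dB.
A 16:1 ratio leaves 2 dB of that excess.
Gain reduction = 32 − 2 = 30 dB.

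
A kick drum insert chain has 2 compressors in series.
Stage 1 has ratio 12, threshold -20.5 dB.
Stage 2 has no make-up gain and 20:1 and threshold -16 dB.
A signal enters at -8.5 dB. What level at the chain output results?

Stage 1: overshoot 12 dB → 12/12 = 1 dB → -19.5 dB.
Stage 2: -19.5 dB ≤ -16 dB, so stage 2 doesn't engage; output -19.5 dB.

-19.5 dB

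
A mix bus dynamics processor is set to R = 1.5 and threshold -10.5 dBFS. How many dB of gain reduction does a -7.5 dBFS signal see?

1 dB

-7.5 dBFS exceeds the threshold by 3 dB.
At 1.5:1, output sits 3/1.5 = 2 dB above threshold.
So the signal is attenuated by 3 − 2 = 1 dB.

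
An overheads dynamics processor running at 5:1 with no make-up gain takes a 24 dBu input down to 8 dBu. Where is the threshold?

Input is 20 dB above T (since output overshoot × R = input overshoot: (8 − T)·5 = 24 − T gives T = 4 dBu).
Check: 4 + (24 − 4)/5 = 4 + 4 = 8 dBu. ✓

4 dBu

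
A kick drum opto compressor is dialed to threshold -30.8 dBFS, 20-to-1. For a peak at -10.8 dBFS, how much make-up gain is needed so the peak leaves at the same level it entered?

19 dB

Without make-up, output = threshold + overshoot/20 = -30.8 + 1 = -29.8 dBFS.
Gap to target: 19 dB.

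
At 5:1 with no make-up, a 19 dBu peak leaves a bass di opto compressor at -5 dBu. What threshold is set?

-11 dBu

Input is 30 dB above T (since output overshoot × R = input overshoot: (-5 − T)·5 = 19 − T gives T = -11 dBu).
Check: -11 + (19 − (-11))/5 = -11 + 6 = -5 dBu. ✓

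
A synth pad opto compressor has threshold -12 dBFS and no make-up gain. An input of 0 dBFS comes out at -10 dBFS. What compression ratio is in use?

Input overshoot = 0 − (-12) = 12 dB; output overshoot = -10 − (-12) = 2 dB.
Ratio = 12 / 2 = 6.

6:1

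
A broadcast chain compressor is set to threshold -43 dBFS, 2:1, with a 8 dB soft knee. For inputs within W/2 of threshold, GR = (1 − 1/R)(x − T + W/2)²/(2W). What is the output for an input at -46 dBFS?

x − T + W/2 = -46 − (-43) + 4 = 1.
GR = (1 − 1/2) × 1² / 16 = 0.5 × 1 / 16 = 0.03125 dB.
Output = -46 − 0.03125 = -46.03125 dBFS.

-46.03125 dBFS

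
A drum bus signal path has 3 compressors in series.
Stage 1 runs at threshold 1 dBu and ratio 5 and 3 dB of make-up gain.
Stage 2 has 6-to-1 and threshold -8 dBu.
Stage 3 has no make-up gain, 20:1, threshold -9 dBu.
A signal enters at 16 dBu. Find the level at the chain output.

-8.825 dBu

Stage 1: 15 dB above 1 dBu, reduced 5:1 to 3 dB above → 4 dBu; +3 dB make-up → 7 dBu.
Stage 2: 15 dB above -8 dBu, reduced 6:1 to 2.5 dB above → -5.5 dBu.
Stage 3: overshoot 3.5 dB → 3.5/20 = 0.175 dB → -8.825 dBu.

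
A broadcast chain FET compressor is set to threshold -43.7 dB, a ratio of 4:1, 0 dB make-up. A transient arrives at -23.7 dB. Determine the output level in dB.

-23.7 dB sits 20 dB over threshold.
The 20 dB excess becomes 5 dB after 4:1 reduction.
That puts the output at -38.7 dB.

-38.7 dB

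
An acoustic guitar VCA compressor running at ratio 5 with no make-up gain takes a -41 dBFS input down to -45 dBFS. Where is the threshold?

Gain reduction = -41 − (-45) = 4 dB; output overshoot = GR / (R − 1) = 4 / 4 = 1 dB.
Threshold = output − output overshoot = -45 − 1 = -46 dBFS.

-46 dBFS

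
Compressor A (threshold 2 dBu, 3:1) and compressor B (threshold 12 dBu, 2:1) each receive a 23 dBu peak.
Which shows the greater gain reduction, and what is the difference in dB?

A, by 8.5 dB

A: 21 dB over, compressed to 7 dB over, so 14 dB of GR.
B: 11 dB over, compressed to 5.5 dB over, so 5.5 dB of GR.
Difference: 8.5 dB in favour of A.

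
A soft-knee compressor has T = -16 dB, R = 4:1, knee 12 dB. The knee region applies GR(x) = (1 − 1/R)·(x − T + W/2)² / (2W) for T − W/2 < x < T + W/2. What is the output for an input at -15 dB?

x − T + W/2 = -15 − (-16) + 6 = 7.
GR = (1 − 1/4) × 7² / 24 = 0.75 × 49 / 24 = 1.53125 dB.
Output = -15 − 1.53125 = -16.53125 dB.

-16.53125 dB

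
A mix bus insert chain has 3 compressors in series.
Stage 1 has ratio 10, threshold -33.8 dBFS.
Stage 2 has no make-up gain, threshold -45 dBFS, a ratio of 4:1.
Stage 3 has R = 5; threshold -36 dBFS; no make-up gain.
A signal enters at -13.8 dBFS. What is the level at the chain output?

-41.7 dBFS

Stage 1: -13.8 dBFS is 20 dB over -33.8 dBFS; at 10:1 that becomes 2 dB over, giving -31.8 dBFS.
Stage 2: -31.8 dBFS is 13.2 dB over -45 dBFS; at 4:1 that becomes 3.3 dB over, giving -41.7 dBFS.
Stage 3: below threshold (-41.7 ≤ -36); passes unchanged; output -41.7 dBFS.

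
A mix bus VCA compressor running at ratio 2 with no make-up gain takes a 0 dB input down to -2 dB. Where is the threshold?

-4 dB

Let T be the threshold. Output overshoot = (input overshoot)/R, so -2 − T = (0 − T)/2.
2·(-2 − T) = 0 − T → 1·T = -4 − 0 = -4.
T = -4/1 = -4 dB.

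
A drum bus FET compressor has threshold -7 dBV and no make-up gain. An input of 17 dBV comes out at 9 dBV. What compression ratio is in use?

Input overshoot = 17 − (-7) = 24 dB; output overshoot = 9 − (-7) = 16 dB.
Ratio = 24 / 16 = 1.5.

1.5:1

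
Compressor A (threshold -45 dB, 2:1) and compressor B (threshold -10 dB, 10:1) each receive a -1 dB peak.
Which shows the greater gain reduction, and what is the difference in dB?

A: overshoot 44 dB → output overshoot 22 dB → GR 22 dB.
B: overshoot 9 dB → output overshoot 0.9 dB → GR 8.1 dB.
A applies 13.9 dB more gain reduction.

A, by 13.9 dB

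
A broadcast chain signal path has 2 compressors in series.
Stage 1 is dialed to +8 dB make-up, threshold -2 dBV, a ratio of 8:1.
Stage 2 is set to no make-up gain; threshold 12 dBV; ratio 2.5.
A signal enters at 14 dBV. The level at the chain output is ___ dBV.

8 dBV

Stage 1: overshoot 16 dB → 16/8 = 2 dB → 0 dBV; +8 dB make-up → 8 dBV.
Stage 2: below threshold (8 ≤ 12); passes unchanged; output 8 dBV.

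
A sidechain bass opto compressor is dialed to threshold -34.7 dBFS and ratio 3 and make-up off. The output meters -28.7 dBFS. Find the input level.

-16.7 dBFS

The compressed level sits -28.7 − (-34.7) = 6 dB over threshold.
Input overshoot = R × output overshoot = 18 dB → input = -34.7 + 18 = -16.7 dBFS.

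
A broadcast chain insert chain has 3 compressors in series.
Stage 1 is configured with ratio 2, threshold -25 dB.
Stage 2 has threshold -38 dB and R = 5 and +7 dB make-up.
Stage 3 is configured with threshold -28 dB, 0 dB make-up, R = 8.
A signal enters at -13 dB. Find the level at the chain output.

Stage 1: -13 dB is 12 dB over -25 dB; at 2:1 that becomes 6 dB over, giving -19 dB.
Stage 2: -19 dB is 19 dB over -38 dB; at 5:1 that becomes 3.8 dB over, giving -34.2 dB; +7 dB make-up → -27.2 dB.
Stage 3: -27.2 dB is 0.8 dB over -28 dB; at 8:1 that becomes 0.1 dB over, giving -27.9 dB.

-27.9 dB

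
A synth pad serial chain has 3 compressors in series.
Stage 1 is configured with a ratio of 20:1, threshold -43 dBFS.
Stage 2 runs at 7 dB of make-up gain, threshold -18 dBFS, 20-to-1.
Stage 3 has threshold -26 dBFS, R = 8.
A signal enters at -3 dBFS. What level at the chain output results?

Stage 1: overshoot 40 dB → 40/20 = 2 dB → -41 dBFS.
Stage 2: below threshold (-41 ≤ -18); passes unchanged; make-up brings it to -34 dBFS.
Stage 3: below threshold (-34 ≤ -26); passes unchanged; output -34 dBFS.

-34 dBFS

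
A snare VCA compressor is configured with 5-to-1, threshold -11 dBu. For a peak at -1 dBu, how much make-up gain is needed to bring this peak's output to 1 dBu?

10 dB

The peak compresses to -11 + 10/5 = -9 dBu.
To reach 1 dBu requires 1 − (-9) = 10 dB of make-up.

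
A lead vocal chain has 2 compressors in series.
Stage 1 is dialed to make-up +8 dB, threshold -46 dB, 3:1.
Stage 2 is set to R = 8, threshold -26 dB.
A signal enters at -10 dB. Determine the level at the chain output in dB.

Stage 1: -10 dB is 36 dB over -46 dB; at 3:1 that becomes 12 dB over, giving -34 dB; +8 dB make-up → -26 dB.
Stage 2: -26 dB is at or below the -26 dB threshold — no compression; output -26 dB.

-26 dB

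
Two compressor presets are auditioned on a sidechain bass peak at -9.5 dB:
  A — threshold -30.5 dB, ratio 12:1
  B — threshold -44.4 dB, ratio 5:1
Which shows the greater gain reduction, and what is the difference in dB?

A: GR = 21 − 21/12 = 19.25 dB.
B: GR = 34.9 − 34.9/5 = 27.92 dB.
B applies 8.67 dB more gain reduction.

B, by 8.67 dB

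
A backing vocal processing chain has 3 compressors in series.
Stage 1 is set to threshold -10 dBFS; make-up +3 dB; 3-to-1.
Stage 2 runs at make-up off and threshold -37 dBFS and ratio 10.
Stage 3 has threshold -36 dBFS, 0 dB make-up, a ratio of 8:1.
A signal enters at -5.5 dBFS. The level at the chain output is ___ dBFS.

-35.73125 dBFS

Stage 1: 4.5 dB above -10 dBFS, reduced 3:1 to 1.5 dB above → -8.5 dBFS; +3 dB make-up → -5.5 dBFS.
Stage 2: overshoot 31.5 dB → 31.5/10 = 3.15 dB → -33.85 dBFS.
Stage 3: -33.85 dBFS is 2.15 dB over -36 dBFS; at 8:1 that becomes 0.26875 dB over, giving -35.73125 dBFS.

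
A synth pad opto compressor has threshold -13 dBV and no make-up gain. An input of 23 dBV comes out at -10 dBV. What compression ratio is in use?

Input overshoot = 23 − (-13) = 36 dB; output overshoot = -10 − (-13) = 3 dB.
Ratio = 36 / 3 = 12.

12:1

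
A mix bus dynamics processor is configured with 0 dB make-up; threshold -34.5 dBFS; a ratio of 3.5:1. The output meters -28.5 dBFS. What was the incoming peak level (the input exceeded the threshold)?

The compressed level sits -28.5 − (-34.5) = 6 dB over threshold.
Undo the ratio: input overshoot = 6 × 3.5 = 21 dB, giving input = -13.5 dBFS.

-13.5 dBFS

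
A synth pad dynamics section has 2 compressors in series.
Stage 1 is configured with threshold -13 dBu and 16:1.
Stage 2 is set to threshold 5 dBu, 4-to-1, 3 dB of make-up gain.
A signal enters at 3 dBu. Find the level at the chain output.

Stage 1: 16 dB above -13 dBu, reduced 16:1 to 1 dB above → -12 dBu.
Stage 2: -12 dBu ≤ 5 dBu, so stage 2 doesn't engage; make-up brings it to -9 dBu.

-9 dBu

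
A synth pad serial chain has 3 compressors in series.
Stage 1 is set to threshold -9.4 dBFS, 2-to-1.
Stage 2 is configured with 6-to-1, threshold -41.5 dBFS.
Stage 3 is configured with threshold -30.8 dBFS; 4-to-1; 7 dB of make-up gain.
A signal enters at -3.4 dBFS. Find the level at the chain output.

Stage 1: overshoot 6 dB → 6/2 = 3 dB → -6.4 dBFS.
Stage 2: overshoot 35.1 dB → 35.1/6 = 5.85 dB → -35.65 dBFS.
Stage 3: below threshold (-35.65 ≤ -30.8); passes unchanged; make-up brings it to -28.65 dBFS.

-28.65 dBFS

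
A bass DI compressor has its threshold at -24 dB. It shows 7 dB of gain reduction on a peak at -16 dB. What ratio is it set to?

Input overshoot = -16 − (-24) = 8 dB.
Output overshoot = 8 − 7 = 1 dB.
Ratio = input overshoot / output overshoot = 8 / 1 = 8.

8:1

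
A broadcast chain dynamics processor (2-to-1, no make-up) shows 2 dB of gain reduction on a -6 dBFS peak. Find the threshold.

Let T be the threshold. Output overshoot = (input overshoot)/R, so -8 − T = (-6 − T)/2.
2·(-8 − T) = -6 − T → 1·T = -16 − (-6) = -10.
T = -10/1 = -10 dBFS.

-10 dBFS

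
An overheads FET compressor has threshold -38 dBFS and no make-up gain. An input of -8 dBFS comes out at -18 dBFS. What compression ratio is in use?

1.5:1

Input overshoot = -8 − (-38) = 30 dB; output overshoot = -18 − (-38) = 20 dB.
Ratio = 30 / 20 = 1.5.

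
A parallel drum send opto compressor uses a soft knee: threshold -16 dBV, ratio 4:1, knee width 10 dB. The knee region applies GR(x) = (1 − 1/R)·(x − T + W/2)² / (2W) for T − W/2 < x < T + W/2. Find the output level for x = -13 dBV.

x − T + W/2 = -13 − (-16) + 5 = 8.
GR = (1 − 1/4) × 8² / 20 = 0.75 × 64 / 20 = 2.4 dB.
Output = -13 − 2.4 = -15.4 dBV.

-15.4 dBV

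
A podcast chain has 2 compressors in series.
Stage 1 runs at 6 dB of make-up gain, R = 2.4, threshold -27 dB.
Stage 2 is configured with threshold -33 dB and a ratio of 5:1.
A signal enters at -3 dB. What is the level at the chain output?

-28.6 dB

Stage 1: -3 dB is 24 dB over -27 dB; at 2.4:1 that becomes 10 dB over, giving -17 dB; +6 dB make-up → -11 dB.
Stage 2: 22 dB above -33 dB, reduced 5:1 to 4.4 dB above → -28.6 dB.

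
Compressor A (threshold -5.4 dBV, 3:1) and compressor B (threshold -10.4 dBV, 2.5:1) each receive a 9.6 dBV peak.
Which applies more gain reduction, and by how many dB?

A: overshoot 15 dB → output overshoot 5 dB → GR 10 dB.
B: overshoot 20 dB → output overshoot 8 dB → GR 12 dB.
B reduces 2 dB more.

B, by 2 dB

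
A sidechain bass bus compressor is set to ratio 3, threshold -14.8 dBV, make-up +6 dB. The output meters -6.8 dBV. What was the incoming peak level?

Before make-up, the level was -6.8 − 6 = -12.8 dBV.
That's 2 dB above the -14.8 dBV threshold.
Undo the ratio: input overshoot = 2 × 3 = 6 dB, giving input = -8.8 dBV.

-8.8 dBV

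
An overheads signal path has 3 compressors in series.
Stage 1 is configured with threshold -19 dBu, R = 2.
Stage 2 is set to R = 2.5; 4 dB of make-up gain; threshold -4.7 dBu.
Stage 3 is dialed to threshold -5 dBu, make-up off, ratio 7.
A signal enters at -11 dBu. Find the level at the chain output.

-11 dBu

Stage 1: overshoot 8 dB → 8/2 = 4 dB → -15 dBu.
Stage 2: -15 dBu is at or below the -4.7 dBu threshold — no compression; make-up brings it to -11 dBu.
Stage 3: below threshold (-11 ≤ -5); passes unchanged; output -11 dBu.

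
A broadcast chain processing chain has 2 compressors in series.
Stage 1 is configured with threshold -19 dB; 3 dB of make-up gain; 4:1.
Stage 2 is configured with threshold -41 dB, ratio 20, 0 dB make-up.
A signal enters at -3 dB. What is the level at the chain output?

-39.55 dB

Stage 1: 16 dB above -19 dB, reduced 4:1 to 4 dB above → -15 dB; +3 dB make-up → -12 dB.
Stage 2: -12 dB is 29 dB over -41 dB; at 20:1 that becomes 1.45 dB over, giving -39.55 dB.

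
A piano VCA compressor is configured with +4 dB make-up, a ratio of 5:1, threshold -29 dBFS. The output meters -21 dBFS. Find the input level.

Remove make-up: -21 − 4 = -25 dBFS.
The compressed level sits -25 − (-29) = 4 dB over threshold.
Input overshoot = R × output overshoot = 20 dB → input = -29 + 20 = -9 dBFS.

-9 dBFS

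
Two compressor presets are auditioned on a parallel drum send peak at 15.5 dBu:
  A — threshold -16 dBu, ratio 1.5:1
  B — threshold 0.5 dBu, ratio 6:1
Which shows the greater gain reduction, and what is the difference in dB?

B, by 2 dB

A: GR = 31.5 − 31.5/1.5 = 10.5 dB.
B: GR = 15 − 15/6 = 12.5 dB.
B applies 2 dB more gain reduction.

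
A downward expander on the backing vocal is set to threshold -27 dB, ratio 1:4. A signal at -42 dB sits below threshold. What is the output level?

-87 dB

Undershoot = (-27) − (-42) = 15 dB.
At 1:4, that expands to 60 dB under threshold.
Output = -27 − 60 = -87 dB.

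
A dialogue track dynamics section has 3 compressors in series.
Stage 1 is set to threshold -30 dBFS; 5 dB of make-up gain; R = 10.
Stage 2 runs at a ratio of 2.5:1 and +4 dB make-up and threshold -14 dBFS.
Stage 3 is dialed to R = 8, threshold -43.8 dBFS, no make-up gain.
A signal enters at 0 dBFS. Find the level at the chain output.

-40.575 dBFS

Stage 1: 30 dB above -30 dBFS, reduced 10:1 to 3 dB above → -27 dBFS; +5 dB make-up → -22 dBFS.
Stage 2: below threshold (-22 ≤ -14); passes unchanged; make-up brings it to -18 dBFS.
Stage 3: overshoot 25.8 dB → 25.8/8 = 3.225 dB → -40.575 dBFS.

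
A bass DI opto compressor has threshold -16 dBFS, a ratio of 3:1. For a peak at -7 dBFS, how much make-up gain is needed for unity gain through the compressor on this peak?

6 dB

The peak compresses to -16 + 9/3 = -13 dBFS.
To reach -7 dBFS requires -7 − (-13) = 6 dB of make-up.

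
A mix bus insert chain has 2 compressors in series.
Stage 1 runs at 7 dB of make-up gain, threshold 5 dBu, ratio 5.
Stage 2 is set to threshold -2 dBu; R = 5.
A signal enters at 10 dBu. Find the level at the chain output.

Stage 1: overshoot 5 dB → 5/5 = 1 dB → 6 dBu; +7 dB make-up → 13 dBu.
Stage 2: overshoot 15 dB → 15/5 = 3 dB → 1 dBu.

1 dBu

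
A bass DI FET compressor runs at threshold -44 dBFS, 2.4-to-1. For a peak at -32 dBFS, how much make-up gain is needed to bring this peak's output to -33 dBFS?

6 dB

Overshoot 12 dB → 12/2.4 = 5 dB after compression, so the compressed level is -44 + 5 = -39 dBFS.
Make-up = target − compressed = -33 − (-39) = 6 dB.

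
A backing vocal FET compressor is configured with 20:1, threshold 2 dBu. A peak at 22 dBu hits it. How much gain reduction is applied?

19 dB

Overshoot = 22 − 2 = 20 dB.
After 20:1 compression the overshoot becomes 20/20 = 1 dB.
GR = overshoot in − overshoot out = 20 − 1 = 19 dB.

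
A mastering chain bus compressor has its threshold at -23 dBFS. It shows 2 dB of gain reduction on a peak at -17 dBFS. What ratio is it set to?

1.5:1

Input overshoot = -17 − (-23) = 6 dB.
Output overshoot = 6 − 2 = 4 dB.
Ratio = input overshoot / output overshoot = 6 / 4 = 1.5.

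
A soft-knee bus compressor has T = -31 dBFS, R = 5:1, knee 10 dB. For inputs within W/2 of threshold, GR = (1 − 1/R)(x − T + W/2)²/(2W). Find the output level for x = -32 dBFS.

-32.64 dBFS

x − T + W/2 = -32 − (-31) + 5 = 4.
GR = (1 − 1/5) × 4² / 20 = 0.8 × 16 / 20 = 0.64 dB.
Output = -32 − 0.64 = -32.64 dBFS.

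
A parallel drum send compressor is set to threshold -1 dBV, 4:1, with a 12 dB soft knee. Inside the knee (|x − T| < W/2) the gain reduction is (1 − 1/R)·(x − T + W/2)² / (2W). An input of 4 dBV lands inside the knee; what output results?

0.21875 dBV

x − T + W/2 = 4 − (-1) + 6 = 11.
GR = (1 − 1/4) × 11² / 24 = 0.75 × 121 / 24 = 3.78125 dB.
Output = 4 − 3.78125 = 0.21875 dBV.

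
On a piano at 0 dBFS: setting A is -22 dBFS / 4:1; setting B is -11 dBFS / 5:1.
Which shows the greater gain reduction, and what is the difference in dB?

A, by 7.7 dB

A: overshoot 22 dB → output overshoot 5.5 dB → GR 16.5 dB.
B: overshoot 11 dB → output overshoot 2.2 dB → GR 8.8 dB.
A applies 7.7 dB more gain reduction.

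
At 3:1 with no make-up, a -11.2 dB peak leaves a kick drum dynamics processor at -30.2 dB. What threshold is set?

-39.7 dB

Gain reduction = -11.2 − (-30.2) = 19 dB; output overshoot = GR / (R − 1) = 19 / 2 = 9.5 dB.
Threshold = output − output overshoot = -30.2 − 9.5 = -39.7 dB.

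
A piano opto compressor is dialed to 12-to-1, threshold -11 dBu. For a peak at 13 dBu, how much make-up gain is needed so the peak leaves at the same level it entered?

22 dB

Overshoot 24 dB → 24/12 = 2 dB after compression, so the compressed level is -11 + 2 = -9 dBu.
Make-up = target − compressed = 13 − (-9) = 22 dB.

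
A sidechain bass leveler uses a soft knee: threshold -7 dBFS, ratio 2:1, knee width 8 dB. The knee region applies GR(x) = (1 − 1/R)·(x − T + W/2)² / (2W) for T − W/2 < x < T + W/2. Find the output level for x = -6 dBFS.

x − T + W/2 = -6 − (-7) + 4 = 5.
GR = (1 − 1/2) × 5² / 16 = 0.5 × 25 / 16 = 0.78125 dB.
Output = -6 − 0.78125 = -6.78125 dBFS.

-6.78125 dBFS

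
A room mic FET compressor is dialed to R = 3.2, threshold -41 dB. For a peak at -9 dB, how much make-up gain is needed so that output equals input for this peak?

Without make-up, output = threshold + overshoot/3.2 = -41 + 10 = -31 dB.
Gap to target: 22 dB.

22 dB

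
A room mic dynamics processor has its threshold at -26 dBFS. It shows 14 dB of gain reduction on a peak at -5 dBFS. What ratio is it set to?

Input overshoot = -5 − (-26) = 21 dB.
Output overshoot = 21 − 14 = 7 dB.
Ratio = input overshoot / output overshoot = 21 / 7 = 3.

3:1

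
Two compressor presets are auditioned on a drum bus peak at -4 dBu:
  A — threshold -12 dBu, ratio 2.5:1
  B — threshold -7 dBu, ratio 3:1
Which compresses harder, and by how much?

A: 8 dB over, compressed to 3.2 dB over, so 4.8 dB of GR.
B: 3 dB over, compressed to 1 dB over, so 2 dB of GR.
Difference: 2.8 dB in favour of A.

A, by 2.8 dB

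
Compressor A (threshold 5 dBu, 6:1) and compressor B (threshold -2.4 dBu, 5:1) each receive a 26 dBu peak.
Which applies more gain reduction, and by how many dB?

A: overshoot 21 dB → output overshoot 3.5 dB → GR 17.5 dB.
B: overshoot 28.4 dB → output overshoot 5.68 dB → GR 22.72 dB.
Difference: 5.22 dB in favour of B.

B, by 5.22 dB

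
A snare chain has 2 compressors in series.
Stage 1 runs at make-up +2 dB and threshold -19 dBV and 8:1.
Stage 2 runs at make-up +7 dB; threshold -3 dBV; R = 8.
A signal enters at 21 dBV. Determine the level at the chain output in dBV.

-5 dBV

Stage 1: 40 dB above -19 dBV, reduced 8:1 to 5 dB above → -14 dBV; +2 dB make-up → -12 dBV.
Stage 2: -12 dBV is at or below the -3 dBV threshold — no compression; make-up brings it to -5 dBV.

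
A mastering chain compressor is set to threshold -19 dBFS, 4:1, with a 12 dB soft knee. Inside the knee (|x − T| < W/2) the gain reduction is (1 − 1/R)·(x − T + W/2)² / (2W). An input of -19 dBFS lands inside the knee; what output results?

-20.125 dBFS

x − T + W/2 = -19 − (-19) + 6 = 6.
GR = (1 − 1/4) × 6² / 24 = 0.75 × 36 / 24 = 1.125 dB.
Output = -19 − 1.125 = -20.125 dBFS.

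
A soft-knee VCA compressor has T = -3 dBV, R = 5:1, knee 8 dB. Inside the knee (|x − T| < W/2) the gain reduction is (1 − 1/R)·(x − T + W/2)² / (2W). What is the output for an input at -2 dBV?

x − T + W/2 = -2 − (-3) + 4 = 5.
GR = (1 − 1/5) × 5² / 16 = 0.8 × 25 / 16 = 1.25 dB.
Output = -2 − 1.25 = -3.25 dBV.

-3.25 dBV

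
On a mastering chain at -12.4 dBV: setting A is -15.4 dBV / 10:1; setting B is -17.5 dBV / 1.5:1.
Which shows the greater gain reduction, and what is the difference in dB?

A: overshoot 3 dB → output overshoot 0.3 dB → GR 2.7 dB.
B: overshoot 5.1 dB → output overshoot 3.4 dB → GR 1.7 dB.
A reduces 1 dB more.

A, by 1 dB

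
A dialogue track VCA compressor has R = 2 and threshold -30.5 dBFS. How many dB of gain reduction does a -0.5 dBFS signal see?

15 dB

-0.5 dBFS exceeds the threshold by 30 dB.
At 2:1, output sits 30/2 = 15 dB above threshold.
Gain reduction = 30 − 15 = 15 dB.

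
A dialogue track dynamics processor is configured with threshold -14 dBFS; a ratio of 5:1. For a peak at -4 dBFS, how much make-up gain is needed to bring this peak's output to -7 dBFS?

5 dB

Overshoot 10 dB → 10/5 = 2 dB after compression, so the compressed level is -14 + 2 = -12 dBFS.
Make-up = target − compressed = -7 − (-12) = 5 dB.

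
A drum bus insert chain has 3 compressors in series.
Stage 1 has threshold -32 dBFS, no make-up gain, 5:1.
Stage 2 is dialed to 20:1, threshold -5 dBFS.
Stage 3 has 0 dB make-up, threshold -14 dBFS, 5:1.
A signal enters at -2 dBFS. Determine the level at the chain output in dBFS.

-26 dBFS

Stage 1: overshoot 30 dB → 30/5 = 6 dB → -26 dBFS.
Stage 2: below threshold (-26 ≤ -5); passes unchanged; output -26 dBFS.
Stage 3: -26 dBFS is at or below the -14 dBFS threshold — no compression; output -26 dBFS.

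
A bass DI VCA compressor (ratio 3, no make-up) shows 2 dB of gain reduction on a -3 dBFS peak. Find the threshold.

Let T be the threshold. Output overshoot = (input overshoot)/R, so -5 − T = (-3 − T)/3.
3·(-5 − T) = -3 − T → 2·T = -15 − (-3) = -12.
T = -12/2 = -6 dBFS.

-6 dBFS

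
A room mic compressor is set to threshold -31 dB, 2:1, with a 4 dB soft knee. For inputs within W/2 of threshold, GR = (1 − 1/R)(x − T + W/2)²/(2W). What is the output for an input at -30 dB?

-30.5625 dB

x − T + W/2 = -30 − (-31) + 2 = 3.
GR = (1 − 1/2) × 3² / 8 = 0.5 × 9 / 8 = 0.5625 dB.
Output = -30 − 0.5625 = -30.5625 dB.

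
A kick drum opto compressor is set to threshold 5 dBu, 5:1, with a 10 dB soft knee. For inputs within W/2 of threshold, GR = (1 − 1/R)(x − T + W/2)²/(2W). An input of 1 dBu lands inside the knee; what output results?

0.96 dBu

x − T + W/2 = 1 − 5 + 5 = 1.
GR = (1 − 1/5) × 1² / 20 = 0.8 × 1 / 20 = 0.04 dB.
Output = 1 − 0.04 = 0.96 dBu.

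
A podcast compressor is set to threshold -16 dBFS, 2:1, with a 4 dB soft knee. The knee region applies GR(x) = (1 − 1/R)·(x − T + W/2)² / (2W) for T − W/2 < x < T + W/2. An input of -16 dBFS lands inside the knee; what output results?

-16.25 dBFS

x − T + W/2 = -16 − (-16) + 2 = 2.
GR = (1 − 1/2) × 2² / 8 = 0.5 × 4 / 8 = 0.25 dB.
Output = -16 − 0.25 = -16.25 dBFS.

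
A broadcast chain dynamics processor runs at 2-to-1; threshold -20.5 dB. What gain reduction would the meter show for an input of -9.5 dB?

Overshoot = -9.5 − (-20.5) = 11 dB.
A 2:1 ratio leaves 5.5 dB of that excess.
So the signal is attenuated by 11 − 5.5 = 5.5 dB.

5.5 dB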